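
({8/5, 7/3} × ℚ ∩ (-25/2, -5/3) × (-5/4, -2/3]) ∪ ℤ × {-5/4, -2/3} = ℤ × {-5/4, -2/3}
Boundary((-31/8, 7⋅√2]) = {-31/8, 7⋅√2}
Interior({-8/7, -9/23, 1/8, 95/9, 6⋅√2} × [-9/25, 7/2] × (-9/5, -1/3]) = ∅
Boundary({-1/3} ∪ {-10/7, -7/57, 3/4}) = {-10/7, -1/3, -7/57, 3/4}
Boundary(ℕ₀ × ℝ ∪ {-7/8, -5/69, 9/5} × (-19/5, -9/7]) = (ℕ₀ × ℝ) ∪ ({-7/8, -5/69, 9/5} × [-19/5, -9/7])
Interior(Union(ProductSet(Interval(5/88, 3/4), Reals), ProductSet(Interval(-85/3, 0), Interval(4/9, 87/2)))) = Union(ProductSet(Interval.open(-85/3, 0), Interval.open(4/9, 87/2)), ProductSet(Interval.open(5/88, 3/4), Reals))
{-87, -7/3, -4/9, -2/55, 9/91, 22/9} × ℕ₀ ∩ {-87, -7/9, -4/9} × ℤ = {-87, -4/9} × ℕ₀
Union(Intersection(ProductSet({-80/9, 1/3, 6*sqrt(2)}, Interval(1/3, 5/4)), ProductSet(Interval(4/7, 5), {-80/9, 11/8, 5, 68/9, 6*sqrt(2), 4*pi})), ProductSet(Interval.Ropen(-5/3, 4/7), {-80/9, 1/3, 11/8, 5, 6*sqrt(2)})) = ProductSet(Interval.Ropen(-5/3, 4/7), {-80/9, 1/3, 11/8, 5, 6*sqrt(2)})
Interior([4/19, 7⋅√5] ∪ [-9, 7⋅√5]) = (-9, 7⋅√5)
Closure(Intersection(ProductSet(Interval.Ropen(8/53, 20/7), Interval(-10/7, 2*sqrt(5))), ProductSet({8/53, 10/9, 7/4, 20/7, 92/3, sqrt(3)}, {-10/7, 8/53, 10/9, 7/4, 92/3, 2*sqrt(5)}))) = ProductSet({8/53, 10/9, 7/4, sqrt(3)}, {-10/7, 8/53, 10/9, 7/4, 2*sqrt(5)})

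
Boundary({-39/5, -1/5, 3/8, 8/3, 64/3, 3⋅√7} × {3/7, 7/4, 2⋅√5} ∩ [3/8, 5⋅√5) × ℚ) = {3/8, 8/3, 3⋅√7} × {3/7, 7/4}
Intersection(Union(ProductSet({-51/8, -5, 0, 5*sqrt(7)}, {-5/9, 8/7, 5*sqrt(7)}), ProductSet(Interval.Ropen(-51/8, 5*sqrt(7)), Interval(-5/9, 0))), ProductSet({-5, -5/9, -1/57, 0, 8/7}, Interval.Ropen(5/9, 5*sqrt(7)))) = ProductSet({-5, 0}, {8/7})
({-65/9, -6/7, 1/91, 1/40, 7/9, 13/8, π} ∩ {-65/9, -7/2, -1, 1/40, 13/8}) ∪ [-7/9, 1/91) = {-65/9, 1/40, 13/8} ∪ [-7/9, 1/91)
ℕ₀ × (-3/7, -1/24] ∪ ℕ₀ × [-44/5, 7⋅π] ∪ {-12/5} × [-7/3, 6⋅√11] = (ℕ₀ × [-44/5, 7⋅π]) ∪ ({-12/5} × [-7/3, 6⋅√11])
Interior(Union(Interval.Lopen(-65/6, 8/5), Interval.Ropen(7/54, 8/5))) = Interval.open(-65/6, 8/5)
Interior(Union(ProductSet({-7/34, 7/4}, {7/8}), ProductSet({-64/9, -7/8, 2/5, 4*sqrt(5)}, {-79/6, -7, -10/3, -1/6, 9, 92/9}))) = EmptySet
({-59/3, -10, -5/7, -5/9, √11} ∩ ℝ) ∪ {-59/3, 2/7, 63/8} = {-59/3, -10, -5/7, -5/9, 2/7, 63/8, √11}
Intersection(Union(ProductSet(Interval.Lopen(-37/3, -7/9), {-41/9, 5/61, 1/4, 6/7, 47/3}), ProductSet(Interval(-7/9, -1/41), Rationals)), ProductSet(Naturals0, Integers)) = EmptySet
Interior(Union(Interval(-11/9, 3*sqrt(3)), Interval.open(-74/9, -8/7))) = Interval.open(-74/9, 3*sqrt(3))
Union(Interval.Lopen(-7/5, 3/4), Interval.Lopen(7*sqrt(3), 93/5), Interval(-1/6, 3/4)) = Union(Interval.Lopen(-7/5, 3/4), Interval.Lopen(7*sqrt(3), 93/5))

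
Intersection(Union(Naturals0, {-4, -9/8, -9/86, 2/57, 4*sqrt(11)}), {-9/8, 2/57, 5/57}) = {-9/8, 2/57}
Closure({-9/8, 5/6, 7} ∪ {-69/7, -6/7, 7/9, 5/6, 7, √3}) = {-69/7, -9/8, -6/7, 7/9, 5/6, 7, √3}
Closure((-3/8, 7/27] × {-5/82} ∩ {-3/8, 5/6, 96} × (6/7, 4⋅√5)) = ∅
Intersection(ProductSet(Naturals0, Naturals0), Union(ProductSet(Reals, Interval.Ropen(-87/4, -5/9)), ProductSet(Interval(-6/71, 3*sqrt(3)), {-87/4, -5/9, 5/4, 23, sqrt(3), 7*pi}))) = ProductSet(Range(0, 6, 1), {23})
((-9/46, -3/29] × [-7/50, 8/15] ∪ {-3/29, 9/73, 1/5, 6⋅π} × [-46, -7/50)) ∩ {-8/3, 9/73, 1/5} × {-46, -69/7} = {9/73, 1/5} × {-46, -69/7}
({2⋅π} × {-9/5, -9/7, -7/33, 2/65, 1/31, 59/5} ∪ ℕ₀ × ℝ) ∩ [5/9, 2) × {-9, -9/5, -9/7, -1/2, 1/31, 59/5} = {1} × {-9, -9/5, -9/7, -1/2, 1/31, 59/5}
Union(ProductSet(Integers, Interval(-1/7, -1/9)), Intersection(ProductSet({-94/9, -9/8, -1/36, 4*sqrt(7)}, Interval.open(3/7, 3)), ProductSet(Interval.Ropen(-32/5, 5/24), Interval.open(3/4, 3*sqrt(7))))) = Union(ProductSet({-9/8, -1/36}, Interval.open(3/4, 3)), ProductSet(Integers, Interval(-1/7, -1/9)))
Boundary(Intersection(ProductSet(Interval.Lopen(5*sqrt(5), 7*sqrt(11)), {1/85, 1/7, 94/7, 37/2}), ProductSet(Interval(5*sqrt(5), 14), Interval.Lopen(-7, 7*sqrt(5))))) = ProductSet(Interval(5*sqrt(5), 14), {1/85, 1/7, 94/7})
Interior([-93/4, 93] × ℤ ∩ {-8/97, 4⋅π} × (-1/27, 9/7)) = ∅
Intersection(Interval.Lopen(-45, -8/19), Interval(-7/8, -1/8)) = Interval(-7/8, -8/19)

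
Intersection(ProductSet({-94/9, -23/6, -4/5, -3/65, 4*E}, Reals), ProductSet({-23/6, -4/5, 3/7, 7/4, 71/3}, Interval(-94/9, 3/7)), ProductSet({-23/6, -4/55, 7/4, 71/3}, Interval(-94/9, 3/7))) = ProductSet({-23/6}, Interval(-94/9, 3/7))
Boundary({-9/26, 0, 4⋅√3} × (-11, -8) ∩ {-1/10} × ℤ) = ∅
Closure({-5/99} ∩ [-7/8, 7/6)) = {-5/99}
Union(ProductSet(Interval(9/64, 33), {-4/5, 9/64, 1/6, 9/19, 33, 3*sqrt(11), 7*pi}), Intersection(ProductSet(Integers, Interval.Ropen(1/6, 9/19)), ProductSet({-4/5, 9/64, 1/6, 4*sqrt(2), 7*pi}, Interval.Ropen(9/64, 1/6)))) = ProductSet(Interval(9/64, 33), {-4/5, 9/64, 1/6, 9/19, 33, 3*sqrt(11), 7*pi})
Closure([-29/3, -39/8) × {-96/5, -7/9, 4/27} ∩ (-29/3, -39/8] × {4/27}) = [-29/3, -39/8] × {4/27}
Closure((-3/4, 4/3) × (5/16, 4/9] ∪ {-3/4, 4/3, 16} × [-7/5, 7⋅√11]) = ([-3/4, 4/3] × {5/16, 4/9}) ∪ ((-3/4, 4/3) × (5/16, 4/9]) ∪ ({-3/4, 4/3, 16} × [-7/5, 7⋅√11])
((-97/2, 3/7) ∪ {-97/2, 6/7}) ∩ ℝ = [-97/2, 3/7) ∪ {6/7}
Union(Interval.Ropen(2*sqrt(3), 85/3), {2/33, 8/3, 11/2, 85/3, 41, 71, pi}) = Union({2/33, 8/3, 41, 71, pi}, Interval(2*sqrt(3), 85/3))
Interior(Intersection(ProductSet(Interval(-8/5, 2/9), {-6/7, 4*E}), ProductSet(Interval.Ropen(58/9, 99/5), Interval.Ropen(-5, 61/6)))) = EmptySet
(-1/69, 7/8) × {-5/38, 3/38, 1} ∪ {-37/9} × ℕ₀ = ({-37/9} × ℕ₀) ∪ ((-1/69, 7/8) × {-5/38, 3/38, 1})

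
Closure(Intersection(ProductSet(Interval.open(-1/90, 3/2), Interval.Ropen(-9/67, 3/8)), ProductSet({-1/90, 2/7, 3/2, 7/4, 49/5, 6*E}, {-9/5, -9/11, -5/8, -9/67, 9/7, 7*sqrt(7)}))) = ProductSet({2/7}, {-9/67})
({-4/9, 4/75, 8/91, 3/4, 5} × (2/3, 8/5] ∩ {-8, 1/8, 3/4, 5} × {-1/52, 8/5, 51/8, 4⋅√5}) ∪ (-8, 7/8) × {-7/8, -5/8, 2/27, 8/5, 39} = ({3/4, 5} × {8/5}) ∪ ((-8, 7/8) × {-7/8, -5/8, 2/27, 8/5, 39})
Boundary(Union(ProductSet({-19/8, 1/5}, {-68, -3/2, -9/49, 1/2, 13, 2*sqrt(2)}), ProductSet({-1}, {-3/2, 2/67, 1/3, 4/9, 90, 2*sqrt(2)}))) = Union(ProductSet({-1}, {-3/2, 2/67, 1/3, 4/9, 90, 2*sqrt(2)}), ProductSet({-19/8, 1/5}, {-68, -3/2, -9/49, 1/2, 13, 2*sqrt(2)}))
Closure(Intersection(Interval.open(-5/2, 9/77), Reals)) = Interval(-5/2, 9/77)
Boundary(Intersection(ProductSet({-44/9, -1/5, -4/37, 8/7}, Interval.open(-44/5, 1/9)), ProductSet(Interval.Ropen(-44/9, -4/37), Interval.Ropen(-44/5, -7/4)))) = ProductSet({-44/9, -1/5}, Interval(-44/5, -7/4))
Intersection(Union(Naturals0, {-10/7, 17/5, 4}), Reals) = Union({-10/7, 17/5}, Naturals0)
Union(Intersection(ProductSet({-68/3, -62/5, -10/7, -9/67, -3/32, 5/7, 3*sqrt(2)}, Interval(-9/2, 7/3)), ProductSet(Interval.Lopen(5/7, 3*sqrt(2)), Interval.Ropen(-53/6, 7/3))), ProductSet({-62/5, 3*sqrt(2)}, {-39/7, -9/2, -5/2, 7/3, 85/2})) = Union(ProductSet({3*sqrt(2)}, Interval.Ropen(-9/2, 7/3)), ProductSet({-62/5, 3*sqrt(2)}, {-39/7, -9/2, -5/2, 7/3, 85/2}))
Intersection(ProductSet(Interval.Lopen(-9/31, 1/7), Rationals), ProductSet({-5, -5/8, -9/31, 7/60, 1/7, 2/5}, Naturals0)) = ProductSet({7/60, 1/7}, Naturals0)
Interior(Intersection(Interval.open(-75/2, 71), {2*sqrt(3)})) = EmptySet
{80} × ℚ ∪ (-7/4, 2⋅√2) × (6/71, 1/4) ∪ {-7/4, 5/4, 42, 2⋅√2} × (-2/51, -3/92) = ({80} × ℚ) ∪ ({-7/4, 5/4, 42, 2⋅√2} × (-2/51, -3/92)) ∪ ((-7/4, 2⋅√2) × (6/71, 1/4))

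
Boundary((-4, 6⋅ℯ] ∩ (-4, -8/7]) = {-4, -8/7}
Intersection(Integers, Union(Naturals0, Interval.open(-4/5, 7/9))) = Union(Naturals0, Range(0, 1, 1))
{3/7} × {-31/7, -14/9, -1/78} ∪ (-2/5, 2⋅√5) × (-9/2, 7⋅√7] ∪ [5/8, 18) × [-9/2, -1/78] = ([5/8, 18) × [-9/2, -1/78]) ∪ ((-2/5, 2⋅√5) × (-9/2, 7⋅√7])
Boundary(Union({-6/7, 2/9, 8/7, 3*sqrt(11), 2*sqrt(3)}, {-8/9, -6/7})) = {-8/9, -6/7, 2/9, 8/7, 3*sqrt(11), 2*sqrt(3)}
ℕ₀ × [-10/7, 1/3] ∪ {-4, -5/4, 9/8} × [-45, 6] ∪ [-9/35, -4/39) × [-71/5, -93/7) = (ℕ₀ × [-10/7, 1/3]) ∪ ({-4, -5/4, 9/8} × [-45, 6]) ∪ ([-9/35, -4/39) × [-71/5, -93/7))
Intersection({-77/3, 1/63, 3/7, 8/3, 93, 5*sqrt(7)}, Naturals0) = {93}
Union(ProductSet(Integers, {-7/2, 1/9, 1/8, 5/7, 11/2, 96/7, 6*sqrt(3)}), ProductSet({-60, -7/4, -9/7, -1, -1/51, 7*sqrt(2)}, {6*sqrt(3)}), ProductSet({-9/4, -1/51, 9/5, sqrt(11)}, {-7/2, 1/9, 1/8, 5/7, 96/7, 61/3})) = Union(ProductSet({-9/4, -1/51, 9/5, sqrt(11)}, {-7/2, 1/9, 1/8, 5/7, 96/7, 61/3}), ProductSet({-60, -7/4, -9/7, -1, -1/51, 7*sqrt(2)}, {6*sqrt(3)}), ProductSet(Integers, {-7/2, 1/9, 1/8, 5/7, 11/2, 96/7, 6*sqrt(3)}))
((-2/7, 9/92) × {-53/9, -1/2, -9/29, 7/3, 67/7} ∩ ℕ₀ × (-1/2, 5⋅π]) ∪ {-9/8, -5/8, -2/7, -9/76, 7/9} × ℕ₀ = ({-9/8, -5/8, -2/7, -9/76, 7/9} × ℕ₀) ∪ ({0} × {-9/29, 7/3, 67/7})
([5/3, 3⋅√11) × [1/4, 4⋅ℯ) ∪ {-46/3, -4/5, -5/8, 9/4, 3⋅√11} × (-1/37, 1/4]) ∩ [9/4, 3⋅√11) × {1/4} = [9/4, 3⋅√11) × {1/4}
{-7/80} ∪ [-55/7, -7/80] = [-55/7, -7/80]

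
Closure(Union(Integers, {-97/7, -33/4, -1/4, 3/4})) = Union({-97/7, -33/4, -1/4, 3/4}, Integers)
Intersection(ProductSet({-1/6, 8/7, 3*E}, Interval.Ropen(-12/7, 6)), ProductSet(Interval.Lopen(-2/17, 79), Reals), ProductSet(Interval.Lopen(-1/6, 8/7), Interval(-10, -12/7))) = ProductSet({8/7}, {-12/7})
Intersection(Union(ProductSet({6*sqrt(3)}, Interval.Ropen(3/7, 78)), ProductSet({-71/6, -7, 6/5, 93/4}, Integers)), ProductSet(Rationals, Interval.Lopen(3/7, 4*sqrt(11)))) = ProductSet({-71/6, -7, 6/5, 93/4}, Range(1, 14, 1))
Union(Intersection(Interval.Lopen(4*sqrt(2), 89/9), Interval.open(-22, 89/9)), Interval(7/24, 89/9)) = Interval(7/24, 89/9)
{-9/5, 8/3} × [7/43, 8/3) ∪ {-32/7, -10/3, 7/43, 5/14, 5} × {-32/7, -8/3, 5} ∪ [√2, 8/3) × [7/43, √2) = ({-9/5, 8/3} × [7/43, 8/3)) ∪ ({-32/7, -10/3, 7/43, 5/14, 5} × {-32/7, -8/3, 5}) ∪ ([√2, 8/3) × [7/43, √2))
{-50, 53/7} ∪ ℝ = ℝ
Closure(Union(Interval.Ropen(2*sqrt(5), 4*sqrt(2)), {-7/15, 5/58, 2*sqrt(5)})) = Union({-7/15, 5/58}, Interval(2*sqrt(5), 4*sqrt(2)))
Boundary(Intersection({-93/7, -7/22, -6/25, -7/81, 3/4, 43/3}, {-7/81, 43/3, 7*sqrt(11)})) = {-7/81, 43/3}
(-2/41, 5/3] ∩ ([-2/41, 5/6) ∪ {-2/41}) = (-2/41, 5/6)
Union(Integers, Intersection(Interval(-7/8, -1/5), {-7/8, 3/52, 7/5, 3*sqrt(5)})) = Union({-7/8}, Integers)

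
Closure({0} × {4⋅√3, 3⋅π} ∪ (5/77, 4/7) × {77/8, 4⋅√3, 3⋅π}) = ({0} × {4⋅√3, 3⋅π}) ∪ ([5/77, 4/7] × {77/8, 4⋅√3, 3⋅π})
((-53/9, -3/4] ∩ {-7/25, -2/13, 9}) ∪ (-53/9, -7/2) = (-53/9, -7/2)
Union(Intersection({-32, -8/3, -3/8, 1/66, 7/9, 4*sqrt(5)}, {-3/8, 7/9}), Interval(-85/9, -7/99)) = Union({7/9}, Interval(-85/9, -7/99))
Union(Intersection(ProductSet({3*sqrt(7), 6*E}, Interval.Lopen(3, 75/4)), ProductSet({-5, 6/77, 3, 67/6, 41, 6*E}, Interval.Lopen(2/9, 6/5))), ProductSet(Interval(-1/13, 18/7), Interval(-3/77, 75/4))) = ProductSet(Interval(-1/13, 18/7), Interval(-3/77, 75/4))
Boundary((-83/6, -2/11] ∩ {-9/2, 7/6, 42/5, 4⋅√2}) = {-9/2}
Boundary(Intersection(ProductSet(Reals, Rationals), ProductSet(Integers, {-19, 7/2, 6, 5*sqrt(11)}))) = ProductSet(Integers, {-19, 7/2, 6})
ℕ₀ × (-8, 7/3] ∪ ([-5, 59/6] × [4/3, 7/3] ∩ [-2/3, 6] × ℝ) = (ℕ₀ × (-8, 7/3]) ∪ ([-2/3, 6] × [4/3, 7/3])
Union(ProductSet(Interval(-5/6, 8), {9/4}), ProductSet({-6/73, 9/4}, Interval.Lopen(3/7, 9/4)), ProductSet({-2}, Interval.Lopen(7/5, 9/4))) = Union(ProductSet({-2}, Interval.Lopen(7/5, 9/4)), ProductSet({-6/73, 9/4}, Interval.Lopen(3/7, 9/4)), ProductSet(Interval(-5/6, 8), {9/4}))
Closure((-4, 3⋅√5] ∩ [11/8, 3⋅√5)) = [11/8, 3⋅√5]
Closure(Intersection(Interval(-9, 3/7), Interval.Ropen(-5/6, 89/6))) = Interval(-5/6, 3/7)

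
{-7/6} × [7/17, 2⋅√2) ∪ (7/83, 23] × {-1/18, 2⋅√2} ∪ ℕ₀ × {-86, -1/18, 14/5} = (ℕ₀ × {-86, -1/18, 14/5}) ∪ ({-7/6} × [7/17, 2⋅√2)) ∪ ((7/83, 23] × {-1/18, 2⋅√2})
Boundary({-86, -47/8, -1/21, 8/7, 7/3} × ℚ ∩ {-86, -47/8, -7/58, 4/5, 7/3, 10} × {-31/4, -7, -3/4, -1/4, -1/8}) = {-86, -47/8, 7/3} × {-31/4, -7, -3/4, -1/4, -1/8}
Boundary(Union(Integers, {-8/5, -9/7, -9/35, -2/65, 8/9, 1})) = Union({-8/5, -9/7, -9/35, -2/65, 8/9}, Integers)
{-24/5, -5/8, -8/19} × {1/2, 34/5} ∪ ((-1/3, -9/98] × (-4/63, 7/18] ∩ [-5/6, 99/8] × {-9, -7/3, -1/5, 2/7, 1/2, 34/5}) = ({-24/5, -5/8, -8/19} × {1/2, 34/5}) ∪ ((-1/3, -9/98] × {2/7})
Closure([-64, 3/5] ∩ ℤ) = {-64, -63, …, 0}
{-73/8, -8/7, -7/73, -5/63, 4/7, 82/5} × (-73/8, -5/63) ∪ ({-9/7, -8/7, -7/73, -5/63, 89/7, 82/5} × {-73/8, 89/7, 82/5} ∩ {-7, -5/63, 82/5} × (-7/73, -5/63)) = {-73/8, -8/7, -7/73, -5/63, 4/7, 82/5} × (-73/8, -5/63)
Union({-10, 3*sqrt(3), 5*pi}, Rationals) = Union({3*sqrt(3), 5*pi}, Rationals)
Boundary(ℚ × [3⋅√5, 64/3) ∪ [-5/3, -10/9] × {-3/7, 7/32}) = ([-5/3, -10/9] × {-3/7, 7/32}) ∪ (ℝ × [3⋅√5, 64/3])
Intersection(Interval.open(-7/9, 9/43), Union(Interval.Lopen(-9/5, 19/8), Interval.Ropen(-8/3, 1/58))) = Interval.open(-7/9, 9/43)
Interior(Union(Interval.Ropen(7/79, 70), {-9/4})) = Interval.open(7/79, 70)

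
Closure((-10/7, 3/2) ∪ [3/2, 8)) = [-10/7, 8]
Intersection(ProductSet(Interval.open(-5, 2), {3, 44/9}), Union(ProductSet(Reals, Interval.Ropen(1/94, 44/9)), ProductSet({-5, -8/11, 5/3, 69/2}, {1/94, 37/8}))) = ProductSet(Interval.open(-5, 2), {3})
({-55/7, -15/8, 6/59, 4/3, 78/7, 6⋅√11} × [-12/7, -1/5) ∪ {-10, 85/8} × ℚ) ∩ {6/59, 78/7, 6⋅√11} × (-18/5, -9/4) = ∅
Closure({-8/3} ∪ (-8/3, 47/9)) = [-8/3, 47/9]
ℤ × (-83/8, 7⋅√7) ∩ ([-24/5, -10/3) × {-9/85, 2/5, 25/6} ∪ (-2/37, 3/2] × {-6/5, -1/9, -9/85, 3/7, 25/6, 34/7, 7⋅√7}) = ({-4} × {-9/85, 2/5, 25/6}) ∪ ({0, 1} × {-6/5, -1/9, -9/85, 3/7, 25/6, 34/7})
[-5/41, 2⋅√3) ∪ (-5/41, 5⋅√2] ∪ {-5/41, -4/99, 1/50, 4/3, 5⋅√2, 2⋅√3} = [-5/41, 5⋅√2]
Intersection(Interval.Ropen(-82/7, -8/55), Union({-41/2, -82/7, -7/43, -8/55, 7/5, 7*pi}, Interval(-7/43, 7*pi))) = Union({-82/7}, Interval.Ropen(-7/43, -8/55))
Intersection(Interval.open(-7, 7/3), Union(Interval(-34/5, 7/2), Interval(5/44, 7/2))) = Interval.Ropen(-34/5, 7/3)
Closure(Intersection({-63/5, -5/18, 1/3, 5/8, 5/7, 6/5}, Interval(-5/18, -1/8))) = {-5/18}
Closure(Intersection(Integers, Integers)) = Integers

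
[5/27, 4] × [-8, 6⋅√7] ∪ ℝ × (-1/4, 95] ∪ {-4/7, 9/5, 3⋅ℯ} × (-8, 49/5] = (ℝ × (-1/4, 95]) ∪ ({-4/7, 9/5, 3⋅ℯ} × (-8, 49/5]) ∪ ([5/27, 4] × [-8, 6⋅√7])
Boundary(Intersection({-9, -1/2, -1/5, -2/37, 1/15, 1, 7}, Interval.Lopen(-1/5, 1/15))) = {-2/37, 1/15}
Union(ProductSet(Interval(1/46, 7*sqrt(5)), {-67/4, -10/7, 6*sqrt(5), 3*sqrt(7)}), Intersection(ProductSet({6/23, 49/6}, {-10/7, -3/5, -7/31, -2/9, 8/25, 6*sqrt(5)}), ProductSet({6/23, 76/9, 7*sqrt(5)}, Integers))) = ProductSet(Interval(1/46, 7*sqrt(5)), {-67/4, -10/7, 6*sqrt(5), 3*sqrt(7)})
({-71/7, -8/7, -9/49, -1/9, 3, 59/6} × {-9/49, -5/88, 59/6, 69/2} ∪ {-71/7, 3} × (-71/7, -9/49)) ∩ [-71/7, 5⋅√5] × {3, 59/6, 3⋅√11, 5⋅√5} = {-71/7, -8/7, -9/49, -1/9, 3, 59/6} × {59/6}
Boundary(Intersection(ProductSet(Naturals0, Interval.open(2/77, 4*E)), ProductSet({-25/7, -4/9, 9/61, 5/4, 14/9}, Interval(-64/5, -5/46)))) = EmptySet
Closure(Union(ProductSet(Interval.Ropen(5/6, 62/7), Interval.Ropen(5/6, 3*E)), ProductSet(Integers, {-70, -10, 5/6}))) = Union(ProductSet({5/6, 62/7}, Interval(5/6, 3*E)), ProductSet(Integers, {-70, -10, 5/6}), ProductSet(Interval(5/6, 62/7), {5/6, 3*E}), ProductSet(Interval.Ropen(5/6, 62/7), Interval.Ropen(5/6, 3*E)))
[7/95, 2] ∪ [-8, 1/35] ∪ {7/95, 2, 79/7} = [-8, 1/35] ∪ [7/95, 2] ∪ {79/7}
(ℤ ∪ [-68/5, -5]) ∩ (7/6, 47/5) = {2, 3, …, 9}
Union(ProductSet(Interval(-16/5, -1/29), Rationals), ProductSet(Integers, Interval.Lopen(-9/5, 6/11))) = Union(ProductSet(Integers, Interval.Lopen(-9/5, 6/11)), ProductSet(Interval(-16/5, -1/29), Rationals))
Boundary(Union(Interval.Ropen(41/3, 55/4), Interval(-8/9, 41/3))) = {-8/9, 55/4}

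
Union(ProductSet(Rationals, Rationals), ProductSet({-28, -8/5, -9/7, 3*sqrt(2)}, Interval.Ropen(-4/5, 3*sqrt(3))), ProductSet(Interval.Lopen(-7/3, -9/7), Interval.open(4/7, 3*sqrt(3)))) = Union(ProductSet({-28, -8/5, -9/7, 3*sqrt(2)}, Interval.Ropen(-4/5, 3*sqrt(3))), ProductSet(Interval.Lopen(-7/3, -9/7), Interval.open(4/7, 3*sqrt(3))), ProductSet(Rationals, Rationals))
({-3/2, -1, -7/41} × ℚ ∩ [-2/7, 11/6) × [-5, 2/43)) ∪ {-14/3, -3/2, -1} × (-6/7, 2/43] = ({-7/41} × (ℚ ∩ [-5, 2/43))) ∪ ({-14/3, -3/2, -1} × (-6/7, 2/43])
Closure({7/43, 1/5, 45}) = {7/43, 1/5, 45}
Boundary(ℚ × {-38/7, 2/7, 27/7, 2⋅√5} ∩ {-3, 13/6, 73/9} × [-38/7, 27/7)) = {-3, 13/6, 73/9} × {-38/7, 2/7}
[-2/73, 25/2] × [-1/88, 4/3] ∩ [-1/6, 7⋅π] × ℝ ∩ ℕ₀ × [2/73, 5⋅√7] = {0, 1, …, 12} × [2/73, 4/3]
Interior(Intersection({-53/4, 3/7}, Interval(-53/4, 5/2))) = EmptySet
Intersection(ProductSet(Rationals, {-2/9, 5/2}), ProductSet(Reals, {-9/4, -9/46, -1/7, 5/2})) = ProductSet(Rationals, {5/2})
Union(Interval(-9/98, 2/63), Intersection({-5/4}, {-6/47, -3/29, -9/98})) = Interval(-9/98, 2/63)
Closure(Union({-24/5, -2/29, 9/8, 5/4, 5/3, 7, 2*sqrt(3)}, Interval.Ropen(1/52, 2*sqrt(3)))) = Union({-24/5, -2/29, 7}, Interval(1/52, 2*sqrt(3)))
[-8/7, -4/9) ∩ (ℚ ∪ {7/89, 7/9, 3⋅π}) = ℚ ∩ [-8/7, -4/9)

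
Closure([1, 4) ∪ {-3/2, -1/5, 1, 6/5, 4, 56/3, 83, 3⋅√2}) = {-3/2, -1/5, 56/3, 83, 3⋅√2} ∪ [1, 4]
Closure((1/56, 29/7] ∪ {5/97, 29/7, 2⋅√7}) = [1/56, 29/7] ∪ {2⋅√7}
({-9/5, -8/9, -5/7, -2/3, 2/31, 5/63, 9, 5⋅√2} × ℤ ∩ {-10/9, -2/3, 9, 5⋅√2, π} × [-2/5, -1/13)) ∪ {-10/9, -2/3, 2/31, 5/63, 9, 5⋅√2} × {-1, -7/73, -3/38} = {-10/9, -2/3, 2/31, 5/63, 9, 5⋅√2} × {-1, -7/73, -3/38}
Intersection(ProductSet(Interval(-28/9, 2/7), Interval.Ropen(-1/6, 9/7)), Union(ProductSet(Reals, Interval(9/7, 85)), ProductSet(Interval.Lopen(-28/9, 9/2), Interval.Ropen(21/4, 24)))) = EmptySet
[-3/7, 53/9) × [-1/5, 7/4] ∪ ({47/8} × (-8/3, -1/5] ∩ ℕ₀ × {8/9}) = [-3/7, 53/9) × [-1/5, 7/4]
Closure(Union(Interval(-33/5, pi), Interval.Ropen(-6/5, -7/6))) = Interval(-33/5, pi)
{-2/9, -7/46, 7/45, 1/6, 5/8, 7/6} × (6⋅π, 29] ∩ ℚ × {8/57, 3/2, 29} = {-2/9, -7/46, 7/45, 1/6, 5/8, 7/6} × {29}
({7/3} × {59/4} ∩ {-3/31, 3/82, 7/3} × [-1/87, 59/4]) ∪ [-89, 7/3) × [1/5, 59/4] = ({7/3} × {59/4}) ∪ ([-89, 7/3) × [1/5, 59/4])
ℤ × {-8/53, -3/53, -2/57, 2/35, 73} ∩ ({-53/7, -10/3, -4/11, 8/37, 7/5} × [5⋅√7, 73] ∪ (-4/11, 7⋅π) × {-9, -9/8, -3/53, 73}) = {0, 1, …, 21} × {-3/53, 73}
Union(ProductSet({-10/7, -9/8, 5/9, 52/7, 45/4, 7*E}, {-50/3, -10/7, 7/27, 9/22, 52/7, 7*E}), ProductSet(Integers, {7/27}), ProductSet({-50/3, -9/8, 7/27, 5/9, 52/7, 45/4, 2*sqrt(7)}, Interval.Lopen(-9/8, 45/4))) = Union(ProductSet({-10/7, -9/8, 5/9, 52/7, 45/4, 7*E}, {-50/3, -10/7, 7/27, 9/22, 52/7, 7*E}), ProductSet({-50/3, -9/8, 7/27, 5/9, 52/7, 45/4, 2*sqrt(7)}, Interval.Lopen(-9/8, 45/4)), ProductSet(Integers, {7/27}))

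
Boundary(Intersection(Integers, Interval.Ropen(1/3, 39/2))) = Range(1, 20, 1)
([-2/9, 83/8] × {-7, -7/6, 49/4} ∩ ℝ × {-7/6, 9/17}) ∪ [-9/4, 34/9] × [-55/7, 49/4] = ([-2/9, 83/8] × {-7/6}) ∪ ([-9/4, 34/9] × [-55/7, 49/4])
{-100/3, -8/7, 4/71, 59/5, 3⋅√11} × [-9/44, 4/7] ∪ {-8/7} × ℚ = ({-8/7} × ℚ) ∪ ({-100/3, -8/7, 4/71, 59/5, 3⋅√11} × [-9/44, 4/7])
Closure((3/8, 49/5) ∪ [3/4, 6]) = [3/8, 49/5]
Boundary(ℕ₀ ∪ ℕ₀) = ℕ₀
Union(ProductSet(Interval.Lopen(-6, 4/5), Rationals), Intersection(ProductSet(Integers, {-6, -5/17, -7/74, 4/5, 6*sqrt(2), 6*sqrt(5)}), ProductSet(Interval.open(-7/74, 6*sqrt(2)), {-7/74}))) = Union(ProductSet(Interval.Lopen(-6, 4/5), Rationals), ProductSet(Range(0, 9, 1), {-7/74}))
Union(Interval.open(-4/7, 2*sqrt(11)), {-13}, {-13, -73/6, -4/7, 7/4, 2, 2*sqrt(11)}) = Union({-13, -73/6}, Interval(-4/7, 2*sqrt(11)))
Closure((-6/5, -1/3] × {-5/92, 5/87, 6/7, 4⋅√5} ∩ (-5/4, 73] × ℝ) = [-6/5, -1/3] × {-5/92, 5/87, 6/7, 4⋅√5}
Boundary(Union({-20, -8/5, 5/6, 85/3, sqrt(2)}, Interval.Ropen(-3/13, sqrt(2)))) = {-20, -8/5, -3/13, 85/3, sqrt(2)}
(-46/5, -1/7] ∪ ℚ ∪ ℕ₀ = ℚ ∪ [-46/5, -1/7]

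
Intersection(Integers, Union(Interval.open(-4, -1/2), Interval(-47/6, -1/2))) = Range(-7, 0, 1)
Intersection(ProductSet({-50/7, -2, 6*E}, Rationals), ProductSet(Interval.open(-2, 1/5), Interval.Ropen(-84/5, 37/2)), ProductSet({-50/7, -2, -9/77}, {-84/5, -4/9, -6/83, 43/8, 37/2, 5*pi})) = EmptySet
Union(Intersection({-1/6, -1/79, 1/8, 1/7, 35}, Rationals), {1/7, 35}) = {-1/6, -1/79, 1/8, 1/7, 35}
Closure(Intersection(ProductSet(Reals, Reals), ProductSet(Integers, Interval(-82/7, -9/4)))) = ProductSet(Integers, Interval(-82/7, -9/4))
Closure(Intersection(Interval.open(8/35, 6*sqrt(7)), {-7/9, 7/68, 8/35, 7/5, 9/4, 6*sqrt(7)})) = {7/5, 9/4}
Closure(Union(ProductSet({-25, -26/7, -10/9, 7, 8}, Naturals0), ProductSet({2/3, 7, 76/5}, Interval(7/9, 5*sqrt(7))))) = Union(ProductSet({2/3, 7, 76/5}, Interval(7/9, 5*sqrt(7))), ProductSet({-25, -26/7, -10/9, 7, 8}, Naturals0))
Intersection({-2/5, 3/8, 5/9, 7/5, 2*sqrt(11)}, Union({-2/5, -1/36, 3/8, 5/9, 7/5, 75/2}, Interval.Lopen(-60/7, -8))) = {-2/5, 3/8, 5/9, 7/5}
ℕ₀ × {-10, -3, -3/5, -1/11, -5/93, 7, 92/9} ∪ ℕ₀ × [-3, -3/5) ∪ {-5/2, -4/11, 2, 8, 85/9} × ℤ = ({-5/2, -4/11, 2, 8, 85/9} × ℤ) ∪ (ℕ₀ × ({-10, -1/11, -5/93, 7, 92/9} ∪ [-3, -3/5]))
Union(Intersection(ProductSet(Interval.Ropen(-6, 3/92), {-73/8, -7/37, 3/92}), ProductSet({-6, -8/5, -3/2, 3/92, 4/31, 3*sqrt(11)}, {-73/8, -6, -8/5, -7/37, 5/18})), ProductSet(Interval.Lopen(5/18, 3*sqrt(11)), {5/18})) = Union(ProductSet({-6, -8/5, -3/2}, {-73/8, -7/37}), ProductSet(Interval.Lopen(5/18, 3*sqrt(11)), {5/18}))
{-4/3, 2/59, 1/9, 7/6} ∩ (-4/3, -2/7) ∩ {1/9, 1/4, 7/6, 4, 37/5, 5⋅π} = ∅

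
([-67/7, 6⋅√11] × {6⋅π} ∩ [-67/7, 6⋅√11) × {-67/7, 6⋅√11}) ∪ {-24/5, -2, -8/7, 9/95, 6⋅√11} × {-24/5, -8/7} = {-24/5, -2, -8/7, 9/95, 6⋅√11} × {-24/5, -8/7}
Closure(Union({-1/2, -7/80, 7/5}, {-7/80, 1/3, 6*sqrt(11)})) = {-1/2, -7/80, 1/3, 7/5, 6*sqrt(11)}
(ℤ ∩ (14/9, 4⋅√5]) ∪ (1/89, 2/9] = (1/89, 2/9] ∪ {2, 3, …, 8}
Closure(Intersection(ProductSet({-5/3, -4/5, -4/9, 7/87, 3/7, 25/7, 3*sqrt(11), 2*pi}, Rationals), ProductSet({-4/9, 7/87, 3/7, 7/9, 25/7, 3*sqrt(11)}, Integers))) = ProductSet({-4/9, 7/87, 3/7, 25/7, 3*sqrt(11)}, Integers)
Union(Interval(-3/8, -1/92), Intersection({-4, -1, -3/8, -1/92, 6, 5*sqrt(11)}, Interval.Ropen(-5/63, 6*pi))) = Union({6, 5*sqrt(11)}, Interval(-3/8, -1/92))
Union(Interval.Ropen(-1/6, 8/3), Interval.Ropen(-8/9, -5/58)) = Interval.Ropen(-8/9, 8/3)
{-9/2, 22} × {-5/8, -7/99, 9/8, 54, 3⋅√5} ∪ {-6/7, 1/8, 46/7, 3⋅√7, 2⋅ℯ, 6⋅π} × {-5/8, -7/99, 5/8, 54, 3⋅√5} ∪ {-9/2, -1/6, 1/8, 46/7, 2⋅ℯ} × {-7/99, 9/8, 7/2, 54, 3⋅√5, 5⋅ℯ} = ({-9/2, 22} × {-5/8, -7/99, 9/8, 54, 3⋅√5}) ∪ ({-9/2, -1/6, 1/8, 46/7, 2⋅ℯ} × {-7/99, 9/8, 7/2, 54, 3⋅√5, 5⋅ℯ}) ∪ ({-6/7, 1/8, 46/7, 3⋅√7, 2⋅ℯ, 6⋅π} × {-5/8, -7/99, 5/8, 54, 3⋅√5})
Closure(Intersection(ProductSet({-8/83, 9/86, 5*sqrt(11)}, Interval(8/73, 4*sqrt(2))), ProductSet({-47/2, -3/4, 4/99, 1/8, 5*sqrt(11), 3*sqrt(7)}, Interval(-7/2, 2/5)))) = ProductSet({5*sqrt(11)}, Interval(8/73, 2/5))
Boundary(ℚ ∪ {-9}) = ℝ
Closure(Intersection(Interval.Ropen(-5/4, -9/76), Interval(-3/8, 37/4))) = Interval(-3/8, -9/76)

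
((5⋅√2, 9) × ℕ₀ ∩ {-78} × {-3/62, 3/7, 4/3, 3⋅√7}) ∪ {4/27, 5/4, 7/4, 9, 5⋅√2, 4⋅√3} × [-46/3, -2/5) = {4/27, 5/4, 7/4, 9, 5⋅√2, 4⋅√3} × [-46/3, -2/5)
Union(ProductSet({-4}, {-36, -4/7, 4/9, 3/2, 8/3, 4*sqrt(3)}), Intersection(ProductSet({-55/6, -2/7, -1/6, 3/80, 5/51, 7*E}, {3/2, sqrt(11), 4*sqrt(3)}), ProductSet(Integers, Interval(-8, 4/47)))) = ProductSet({-4}, {-36, -4/7, 4/9, 3/2, 8/3, 4*sqrt(3)})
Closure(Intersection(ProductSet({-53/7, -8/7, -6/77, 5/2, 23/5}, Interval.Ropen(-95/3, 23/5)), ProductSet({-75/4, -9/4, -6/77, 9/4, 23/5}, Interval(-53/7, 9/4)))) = ProductSet({-6/77, 23/5}, Interval(-53/7, 9/4))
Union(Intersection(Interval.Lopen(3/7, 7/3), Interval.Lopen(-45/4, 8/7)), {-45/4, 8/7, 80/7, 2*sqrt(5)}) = Union({-45/4, 80/7, 2*sqrt(5)}, Interval.Lopen(3/7, 8/7))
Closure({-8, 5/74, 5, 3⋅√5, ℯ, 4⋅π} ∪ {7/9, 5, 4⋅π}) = {-8, 5/74, 7/9, 5, 3⋅√5, ℯ, 4⋅π}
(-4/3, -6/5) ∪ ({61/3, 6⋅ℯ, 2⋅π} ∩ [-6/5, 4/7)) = (-4/3, -6/5)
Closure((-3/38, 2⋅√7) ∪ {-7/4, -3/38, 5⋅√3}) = {-7/4, 5⋅√3} ∪ [-3/38, 2⋅√7]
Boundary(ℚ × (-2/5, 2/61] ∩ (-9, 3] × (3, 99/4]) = ∅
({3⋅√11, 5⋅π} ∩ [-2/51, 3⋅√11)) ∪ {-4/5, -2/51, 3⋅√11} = {-4/5, -2/51, 3⋅√11}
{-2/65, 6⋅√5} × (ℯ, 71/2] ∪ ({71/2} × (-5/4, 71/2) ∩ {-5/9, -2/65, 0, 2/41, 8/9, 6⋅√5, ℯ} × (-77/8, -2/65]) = {-2/65, 6⋅√5} × (ℯ, 71/2]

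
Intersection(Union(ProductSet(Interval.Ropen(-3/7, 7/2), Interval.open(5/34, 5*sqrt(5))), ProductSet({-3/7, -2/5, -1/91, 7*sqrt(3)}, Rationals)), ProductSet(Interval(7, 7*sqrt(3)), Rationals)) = ProductSet({7*sqrt(3)}, Rationals)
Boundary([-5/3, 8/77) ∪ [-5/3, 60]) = {-5/3, 60}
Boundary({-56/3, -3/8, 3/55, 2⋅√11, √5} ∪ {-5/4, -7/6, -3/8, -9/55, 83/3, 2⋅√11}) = {-56/3, -5/4, -7/6, -3/8, -9/55, 3/55, 83/3, 2⋅√11, √5}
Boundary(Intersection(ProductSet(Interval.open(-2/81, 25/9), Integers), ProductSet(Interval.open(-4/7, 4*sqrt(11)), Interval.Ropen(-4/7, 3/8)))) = ProductSet(Interval(-2/81, 25/9), Range(0, 1, 1))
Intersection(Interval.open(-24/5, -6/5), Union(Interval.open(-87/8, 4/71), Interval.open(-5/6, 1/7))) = Interval.open(-24/5, -6/5)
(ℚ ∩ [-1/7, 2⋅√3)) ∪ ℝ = ℝ ∪ (ℚ ∩ [-1/7, 2⋅√3))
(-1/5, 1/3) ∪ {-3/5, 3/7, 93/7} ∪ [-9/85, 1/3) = {-3/5, 3/7, 93/7} ∪ (-1/5, 1/3)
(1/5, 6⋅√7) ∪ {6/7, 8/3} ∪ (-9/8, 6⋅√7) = (-9/8, 6⋅√7)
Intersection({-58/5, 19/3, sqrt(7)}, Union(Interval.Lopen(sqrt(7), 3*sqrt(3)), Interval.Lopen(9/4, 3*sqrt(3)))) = {sqrt(7)}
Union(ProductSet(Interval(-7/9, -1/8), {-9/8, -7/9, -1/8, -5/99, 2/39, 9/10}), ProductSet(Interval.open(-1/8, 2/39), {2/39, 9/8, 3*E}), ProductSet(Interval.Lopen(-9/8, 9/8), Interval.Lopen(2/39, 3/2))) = Union(ProductSet(Interval.Lopen(-9/8, 9/8), Interval.Lopen(2/39, 3/2)), ProductSet(Interval(-7/9, -1/8), {-9/8, -7/9, -1/8, -5/99, 2/39, 9/10}), ProductSet(Interval.open(-1/8, 2/39), {2/39, 9/8, 3*E}))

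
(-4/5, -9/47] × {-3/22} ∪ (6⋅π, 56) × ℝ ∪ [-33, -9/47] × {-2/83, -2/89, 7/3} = ((-4/5, -9/47] × {-3/22}) ∪ ((6⋅π, 56) × ℝ) ∪ ([-33, -9/47] × {-2/83, -2/89, 7/3})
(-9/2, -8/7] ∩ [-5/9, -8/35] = ∅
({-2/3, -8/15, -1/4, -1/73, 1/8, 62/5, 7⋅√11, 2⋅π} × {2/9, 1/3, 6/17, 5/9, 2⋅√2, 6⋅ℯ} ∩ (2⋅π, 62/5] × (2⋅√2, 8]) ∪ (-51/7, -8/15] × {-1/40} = (-51/7, -8/15] × {-1/40}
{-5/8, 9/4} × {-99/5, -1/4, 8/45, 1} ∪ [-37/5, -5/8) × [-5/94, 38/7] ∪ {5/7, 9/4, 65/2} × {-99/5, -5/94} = ({5/7, 9/4, 65/2} × {-99/5, -5/94}) ∪ ({-5/8, 9/4} × {-99/5, -1/4, 8/45, 1}) ∪ ([-37/5, -5/8) × [-5/94, 38/7])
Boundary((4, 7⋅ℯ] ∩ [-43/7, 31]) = {4, 7⋅ℯ}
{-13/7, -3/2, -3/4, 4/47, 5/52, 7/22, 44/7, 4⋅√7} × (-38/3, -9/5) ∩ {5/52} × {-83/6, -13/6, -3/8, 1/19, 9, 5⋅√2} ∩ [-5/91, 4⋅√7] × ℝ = {5/52} × {-13/6}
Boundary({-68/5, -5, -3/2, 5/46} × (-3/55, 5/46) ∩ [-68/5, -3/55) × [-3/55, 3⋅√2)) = {-68/5, -5, -3/2} × [-3/55, 5/46]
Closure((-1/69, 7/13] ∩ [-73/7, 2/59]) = [-1/69, 2/59]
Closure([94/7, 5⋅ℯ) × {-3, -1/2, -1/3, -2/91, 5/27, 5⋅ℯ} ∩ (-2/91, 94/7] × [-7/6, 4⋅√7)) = {94/7} × {-1/2, -1/3, -2/91, 5/27}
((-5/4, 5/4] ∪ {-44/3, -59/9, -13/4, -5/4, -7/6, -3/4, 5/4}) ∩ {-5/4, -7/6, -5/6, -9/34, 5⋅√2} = {-5/4, -7/6, -5/6, -9/34}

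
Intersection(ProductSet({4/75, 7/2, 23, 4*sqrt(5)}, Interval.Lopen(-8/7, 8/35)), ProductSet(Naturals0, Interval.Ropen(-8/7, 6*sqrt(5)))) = ProductSet({23}, Interval.Lopen(-8/7, 8/35))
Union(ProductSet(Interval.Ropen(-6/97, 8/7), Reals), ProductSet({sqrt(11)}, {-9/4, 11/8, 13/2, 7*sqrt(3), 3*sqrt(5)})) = Union(ProductSet({sqrt(11)}, {-9/4, 11/8, 13/2, 7*sqrt(3), 3*sqrt(5)}), ProductSet(Interval.Ropen(-6/97, 8/7), Reals))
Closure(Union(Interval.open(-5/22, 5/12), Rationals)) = Union(Interval(-oo, oo), Rationals)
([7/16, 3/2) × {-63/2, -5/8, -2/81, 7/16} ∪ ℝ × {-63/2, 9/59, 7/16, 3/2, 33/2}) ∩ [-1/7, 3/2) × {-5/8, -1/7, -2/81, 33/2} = ([-1/7, 3/2) × {33/2}) ∪ ([7/16, 3/2) × {-5/8, -2/81})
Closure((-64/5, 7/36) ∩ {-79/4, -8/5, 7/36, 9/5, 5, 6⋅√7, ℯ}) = {-8/5}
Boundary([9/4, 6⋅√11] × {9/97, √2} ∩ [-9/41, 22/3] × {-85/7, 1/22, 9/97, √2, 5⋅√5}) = [9/4, 22/3] × {9/97, √2}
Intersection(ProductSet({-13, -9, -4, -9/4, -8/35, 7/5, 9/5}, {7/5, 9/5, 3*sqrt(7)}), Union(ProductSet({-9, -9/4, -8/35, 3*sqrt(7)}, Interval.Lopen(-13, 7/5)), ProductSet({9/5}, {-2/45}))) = ProductSet({-9, -9/4, -8/35}, {7/5})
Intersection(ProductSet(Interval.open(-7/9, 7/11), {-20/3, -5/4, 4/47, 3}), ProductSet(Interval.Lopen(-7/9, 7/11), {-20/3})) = ProductSet(Interval.open(-7/9, 7/11), {-20/3})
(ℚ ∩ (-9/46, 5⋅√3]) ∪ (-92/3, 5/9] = (-92/3, 5/9] ∪ (ℚ ∩ (-9/46, 5⋅√3])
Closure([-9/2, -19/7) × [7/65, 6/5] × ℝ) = [-9/2, -19/7] × [7/65, 6/5] × ℝ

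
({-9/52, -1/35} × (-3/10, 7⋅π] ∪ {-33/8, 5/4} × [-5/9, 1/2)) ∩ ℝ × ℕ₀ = ({-33/8, 5/4} × {0}) ∪ ({-9/52, -1/35} × {0, 1, …, 21})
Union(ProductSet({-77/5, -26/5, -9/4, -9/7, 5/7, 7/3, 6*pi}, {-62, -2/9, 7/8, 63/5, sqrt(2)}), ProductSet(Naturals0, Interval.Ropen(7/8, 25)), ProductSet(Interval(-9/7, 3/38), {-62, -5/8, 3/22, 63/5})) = Union(ProductSet({-77/5, -26/5, -9/4, -9/7, 5/7, 7/3, 6*pi}, {-62, -2/9, 7/8, 63/5, sqrt(2)}), ProductSet(Interval(-9/7, 3/38), {-62, -5/8, 3/22, 63/5}), ProductSet(Naturals0, Interval.Ropen(7/8, 25)))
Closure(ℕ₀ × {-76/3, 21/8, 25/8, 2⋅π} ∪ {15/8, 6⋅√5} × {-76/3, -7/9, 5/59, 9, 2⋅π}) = (ℕ₀ × {-76/3, 21/8, 25/8, 2⋅π}) ∪ ({15/8, 6⋅√5} × {-76/3, -7/9, 5/59, 9, 2⋅π})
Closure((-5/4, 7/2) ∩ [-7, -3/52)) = [-5/4, -3/52]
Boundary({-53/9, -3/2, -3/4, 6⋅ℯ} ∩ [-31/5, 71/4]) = {-53/9, -3/2, -3/4, 6⋅ℯ}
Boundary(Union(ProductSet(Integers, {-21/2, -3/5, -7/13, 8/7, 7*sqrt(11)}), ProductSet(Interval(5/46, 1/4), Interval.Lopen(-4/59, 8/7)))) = Union(ProductSet({5/46, 1/4}, Interval(-4/59, 8/7)), ProductSet(Integers, {-21/2, -3/5, -7/13, 8/7, 7*sqrt(11)}), ProductSet(Interval(5/46, 1/4), {-4/59, 8/7}))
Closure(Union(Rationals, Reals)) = Reals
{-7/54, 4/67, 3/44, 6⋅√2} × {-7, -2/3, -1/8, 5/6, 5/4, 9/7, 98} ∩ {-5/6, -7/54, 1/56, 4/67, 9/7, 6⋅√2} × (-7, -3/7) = {-7/54, 4/67, 6⋅√2} × {-2/3}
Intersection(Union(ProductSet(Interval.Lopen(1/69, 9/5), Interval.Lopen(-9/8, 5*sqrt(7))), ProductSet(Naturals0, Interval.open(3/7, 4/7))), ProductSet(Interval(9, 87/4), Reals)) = ProductSet(Range(9, 22, 1), Interval.open(3/7, 4/7))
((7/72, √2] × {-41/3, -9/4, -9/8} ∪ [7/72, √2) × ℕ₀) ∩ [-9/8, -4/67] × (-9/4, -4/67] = ∅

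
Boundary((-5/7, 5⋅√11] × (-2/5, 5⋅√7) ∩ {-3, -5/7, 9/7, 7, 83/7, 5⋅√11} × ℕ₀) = {9/7, 7, 83/7, 5⋅√11} × {0, 1, …, 13}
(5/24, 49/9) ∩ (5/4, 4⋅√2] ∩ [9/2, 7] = [9/2, 49/9)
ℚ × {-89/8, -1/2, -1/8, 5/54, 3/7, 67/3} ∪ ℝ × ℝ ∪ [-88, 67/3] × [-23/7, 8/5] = ℝ × ℝ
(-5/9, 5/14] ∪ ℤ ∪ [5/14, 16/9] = ℤ ∪ (-5/9, 16/9]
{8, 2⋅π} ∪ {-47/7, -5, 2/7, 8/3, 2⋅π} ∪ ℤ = ℤ ∪ {-47/7, 2/7, 8/3, 2⋅π}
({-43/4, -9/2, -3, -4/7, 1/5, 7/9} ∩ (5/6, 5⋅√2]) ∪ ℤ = ℤ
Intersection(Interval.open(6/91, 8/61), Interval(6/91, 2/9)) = Interval.open(6/91, 8/61)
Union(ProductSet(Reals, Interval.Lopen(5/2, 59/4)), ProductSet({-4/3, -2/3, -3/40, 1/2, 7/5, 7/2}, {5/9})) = Union(ProductSet({-4/3, -2/3, -3/40, 1/2, 7/5, 7/2}, {5/9}), ProductSet(Reals, Interval.Lopen(5/2, 59/4)))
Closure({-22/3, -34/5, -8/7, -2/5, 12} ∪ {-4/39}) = {-22/3, -34/5, -8/7, -2/5, -4/39, 12}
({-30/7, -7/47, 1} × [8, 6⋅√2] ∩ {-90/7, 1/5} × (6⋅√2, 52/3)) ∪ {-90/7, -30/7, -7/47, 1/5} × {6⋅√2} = {-90/7, -30/7, -7/47, 1/5} × {6⋅√2}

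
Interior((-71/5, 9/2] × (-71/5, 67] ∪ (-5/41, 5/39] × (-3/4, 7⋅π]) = (-71/5, 9/2) × (-71/5, 67)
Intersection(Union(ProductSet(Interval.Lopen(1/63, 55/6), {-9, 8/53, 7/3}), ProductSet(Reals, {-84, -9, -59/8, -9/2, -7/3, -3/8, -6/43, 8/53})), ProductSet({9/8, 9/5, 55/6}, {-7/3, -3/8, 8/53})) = ProductSet({9/8, 9/5, 55/6}, {-7/3, -3/8, 8/53})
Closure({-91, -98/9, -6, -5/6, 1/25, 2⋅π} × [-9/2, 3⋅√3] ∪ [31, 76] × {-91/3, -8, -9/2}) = ([31, 76] × {-91/3, -8, -9/2}) ∪ ({-91, -98/9, -6, -5/6, 1/25, 2⋅π} × [-9/2, 3⋅√3])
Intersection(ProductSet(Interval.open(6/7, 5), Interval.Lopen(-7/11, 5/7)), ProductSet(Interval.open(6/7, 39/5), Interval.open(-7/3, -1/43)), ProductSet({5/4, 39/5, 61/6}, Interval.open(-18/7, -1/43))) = ProductSet({5/4}, Interval.open(-7/11, -1/43))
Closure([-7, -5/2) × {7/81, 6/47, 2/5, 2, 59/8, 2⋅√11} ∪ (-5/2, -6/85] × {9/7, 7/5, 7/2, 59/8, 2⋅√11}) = ([-5/2, -6/85] × {9/7, 7/5, 7/2, 59/8, 2⋅√11}) ∪ ([-7, -5/2] × {7/81, 6/47, 2/5, 2, 59/8, 2⋅√11})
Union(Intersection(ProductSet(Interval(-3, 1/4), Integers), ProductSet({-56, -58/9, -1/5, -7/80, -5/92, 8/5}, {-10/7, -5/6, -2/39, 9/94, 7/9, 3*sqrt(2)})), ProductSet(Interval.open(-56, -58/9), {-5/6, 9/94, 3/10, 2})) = ProductSet(Interval.open(-56, -58/9), {-5/6, 9/94, 3/10, 2})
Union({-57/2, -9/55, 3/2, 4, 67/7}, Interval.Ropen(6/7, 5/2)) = Union({-57/2, -9/55, 4, 67/7}, Interval.Ropen(6/7, 5/2))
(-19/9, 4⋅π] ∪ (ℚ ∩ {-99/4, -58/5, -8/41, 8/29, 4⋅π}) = {-99/4, -58/5} ∪ (-19/9, 4⋅π]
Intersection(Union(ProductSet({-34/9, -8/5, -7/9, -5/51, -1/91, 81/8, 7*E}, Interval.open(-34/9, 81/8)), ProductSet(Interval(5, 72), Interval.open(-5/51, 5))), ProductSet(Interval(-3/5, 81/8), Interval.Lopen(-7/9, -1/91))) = Union(ProductSet({-5/51, -1/91, 81/8}, Interval.Lopen(-7/9, -1/91)), ProductSet(Interval(5, 81/8), Interval.Lopen(-5/51, -1/91)))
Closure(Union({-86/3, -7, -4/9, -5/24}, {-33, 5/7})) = {-33, -86/3, -7, -4/9, -5/24, 5/7}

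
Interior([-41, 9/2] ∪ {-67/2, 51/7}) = (-41, 9/2)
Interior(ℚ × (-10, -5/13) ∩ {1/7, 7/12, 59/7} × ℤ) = ∅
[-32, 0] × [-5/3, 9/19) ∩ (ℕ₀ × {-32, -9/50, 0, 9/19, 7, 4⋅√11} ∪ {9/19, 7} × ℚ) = {0} × {-9/50, 0}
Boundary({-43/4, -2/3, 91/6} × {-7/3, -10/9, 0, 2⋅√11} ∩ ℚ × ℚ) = {-43/4, -2/3, 91/6} × {-7/3, -10/9, 0}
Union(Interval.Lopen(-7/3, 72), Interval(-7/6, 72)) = Interval.Lopen(-7/3, 72)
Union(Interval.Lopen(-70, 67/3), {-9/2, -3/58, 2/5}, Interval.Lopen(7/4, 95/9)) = Interval.Lopen(-70, 67/3)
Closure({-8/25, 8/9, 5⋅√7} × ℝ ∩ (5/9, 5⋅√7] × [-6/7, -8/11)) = {8/9, 5⋅√7} × [-6/7, -8/11]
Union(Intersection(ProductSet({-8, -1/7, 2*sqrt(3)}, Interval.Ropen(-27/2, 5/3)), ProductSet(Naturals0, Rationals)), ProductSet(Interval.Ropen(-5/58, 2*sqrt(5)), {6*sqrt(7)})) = ProductSet(Interval.Ropen(-5/58, 2*sqrt(5)), {6*sqrt(7)})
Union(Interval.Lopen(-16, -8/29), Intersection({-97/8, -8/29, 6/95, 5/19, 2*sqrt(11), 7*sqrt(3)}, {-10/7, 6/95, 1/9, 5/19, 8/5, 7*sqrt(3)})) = Union({6/95, 5/19, 7*sqrt(3)}, Interval.Lopen(-16, -8/29))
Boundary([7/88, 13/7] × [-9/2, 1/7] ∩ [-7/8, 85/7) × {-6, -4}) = [7/88, 13/7] × {-4}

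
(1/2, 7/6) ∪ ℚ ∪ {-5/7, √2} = ℚ ∪ [1/2, 7/6] ∪ {√2}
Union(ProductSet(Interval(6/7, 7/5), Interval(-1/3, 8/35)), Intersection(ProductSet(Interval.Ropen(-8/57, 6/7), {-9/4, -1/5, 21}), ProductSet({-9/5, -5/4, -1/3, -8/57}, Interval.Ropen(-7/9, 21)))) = Union(ProductSet({-8/57}, {-1/5}), ProductSet(Interval(6/7, 7/5), Interval(-1/3, 8/35)))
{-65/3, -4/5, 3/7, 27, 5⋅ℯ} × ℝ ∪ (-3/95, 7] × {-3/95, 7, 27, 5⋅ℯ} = ({-65/3, -4/5, 3/7, 27, 5⋅ℯ} × ℝ) ∪ ((-3/95, 7] × {-3/95, 7, 27, 5⋅ℯ})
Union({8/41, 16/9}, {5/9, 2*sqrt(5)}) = {8/41, 5/9, 16/9, 2*sqrt(5)}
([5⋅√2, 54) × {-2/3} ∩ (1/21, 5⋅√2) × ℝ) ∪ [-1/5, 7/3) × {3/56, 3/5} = [-1/5, 7/3) × {3/56, 3/5}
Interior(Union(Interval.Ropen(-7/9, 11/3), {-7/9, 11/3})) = Interval.open(-7/9, 11/3)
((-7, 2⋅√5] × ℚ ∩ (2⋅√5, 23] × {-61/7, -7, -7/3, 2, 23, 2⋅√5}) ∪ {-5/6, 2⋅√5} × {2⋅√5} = {-5/6, 2⋅√5} × {2⋅√5}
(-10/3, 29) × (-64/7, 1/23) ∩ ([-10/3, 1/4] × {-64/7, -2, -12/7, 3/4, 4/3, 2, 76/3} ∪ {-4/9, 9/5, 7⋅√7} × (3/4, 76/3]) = (-10/3, 1/4] × {-2, -12/7}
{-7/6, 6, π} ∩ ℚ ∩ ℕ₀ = {6}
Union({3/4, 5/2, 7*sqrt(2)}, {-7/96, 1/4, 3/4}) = {-7/96, 1/4, 3/4, 5/2, 7*sqrt(2)}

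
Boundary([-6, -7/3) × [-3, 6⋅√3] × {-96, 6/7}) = [-6, -7/3] × [-3, 6⋅√3] × {-96, 6/7}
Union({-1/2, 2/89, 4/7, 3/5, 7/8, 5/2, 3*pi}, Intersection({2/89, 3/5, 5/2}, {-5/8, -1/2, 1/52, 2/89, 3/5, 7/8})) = {-1/2, 2/89, 4/7, 3/5, 7/8, 5/2, 3*pi}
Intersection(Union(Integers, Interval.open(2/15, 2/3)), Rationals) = Union(Integers, Intersection(Interval.open(2/15, 2/3), Rationals))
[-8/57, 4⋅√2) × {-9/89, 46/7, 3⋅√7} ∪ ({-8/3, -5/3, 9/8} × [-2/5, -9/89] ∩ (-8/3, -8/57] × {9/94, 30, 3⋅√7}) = [-8/57, 4⋅√2) × {-9/89, 46/7, 3⋅√7}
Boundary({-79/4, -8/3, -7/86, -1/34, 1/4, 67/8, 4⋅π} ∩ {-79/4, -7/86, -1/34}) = {-79/4, -7/86, -1/34}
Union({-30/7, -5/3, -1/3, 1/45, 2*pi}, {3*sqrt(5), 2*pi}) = {-30/7, -5/3, -1/3, 1/45, 3*sqrt(5), 2*pi}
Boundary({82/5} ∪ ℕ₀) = ℕ₀ ∪ {82/5}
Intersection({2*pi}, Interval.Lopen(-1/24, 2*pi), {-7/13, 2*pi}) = {2*pi}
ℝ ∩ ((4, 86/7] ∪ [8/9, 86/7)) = [8/9, 86/7]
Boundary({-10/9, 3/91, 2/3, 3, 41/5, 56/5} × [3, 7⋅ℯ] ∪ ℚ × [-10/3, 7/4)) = (ℝ × [-10/3, 7/4]) ∪ ({-10/9, 3/91, 2/3, 3, 41/5, 56/5} × [3, 7⋅ℯ])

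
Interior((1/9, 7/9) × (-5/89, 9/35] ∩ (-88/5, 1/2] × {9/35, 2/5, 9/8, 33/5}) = ∅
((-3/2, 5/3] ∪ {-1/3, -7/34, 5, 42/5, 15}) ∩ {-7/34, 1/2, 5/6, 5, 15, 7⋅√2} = {-7/34, 1/2, 5/6, 5, 15}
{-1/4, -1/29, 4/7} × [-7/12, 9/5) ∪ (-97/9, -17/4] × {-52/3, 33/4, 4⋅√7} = ({-1/4, -1/29, 4/7} × [-7/12, 9/5)) ∪ ((-97/9, -17/4] × {-52/3, 33/4, 4⋅√7})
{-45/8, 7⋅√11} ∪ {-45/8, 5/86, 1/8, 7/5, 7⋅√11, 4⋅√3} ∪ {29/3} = {-45/8, 5/86, 1/8, 7/5, 29/3, 7⋅√11, 4⋅√3}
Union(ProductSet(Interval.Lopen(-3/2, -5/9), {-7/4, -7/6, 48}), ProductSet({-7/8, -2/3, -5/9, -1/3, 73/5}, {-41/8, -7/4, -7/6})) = Union(ProductSet({-7/8, -2/3, -5/9, -1/3, 73/5}, {-41/8, -7/4, -7/6}), ProductSet(Interval.Lopen(-3/2, -5/9), {-7/4, -7/6, 48}))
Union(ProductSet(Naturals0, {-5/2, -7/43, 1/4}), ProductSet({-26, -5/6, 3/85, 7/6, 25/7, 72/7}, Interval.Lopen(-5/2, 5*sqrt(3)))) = Union(ProductSet({-26, -5/6, 3/85, 7/6, 25/7, 72/7}, Interval.Lopen(-5/2, 5*sqrt(3))), ProductSet(Naturals0, {-5/2, -7/43, 1/4}))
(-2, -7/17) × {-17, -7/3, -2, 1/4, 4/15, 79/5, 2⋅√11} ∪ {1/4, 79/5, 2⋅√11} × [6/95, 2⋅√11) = ({1/4, 79/5, 2⋅√11} × [6/95, 2⋅√11)) ∪ ((-2, -7/17) × {-17, -7/3, -2, 1/4, 4/15, 79/5, 2⋅√11})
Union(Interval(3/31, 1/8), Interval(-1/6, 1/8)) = Interval(-1/6, 1/8)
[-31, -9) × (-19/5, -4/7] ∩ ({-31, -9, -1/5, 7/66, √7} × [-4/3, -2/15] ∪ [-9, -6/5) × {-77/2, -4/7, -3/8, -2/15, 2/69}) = {-31} × [-4/3, -4/7]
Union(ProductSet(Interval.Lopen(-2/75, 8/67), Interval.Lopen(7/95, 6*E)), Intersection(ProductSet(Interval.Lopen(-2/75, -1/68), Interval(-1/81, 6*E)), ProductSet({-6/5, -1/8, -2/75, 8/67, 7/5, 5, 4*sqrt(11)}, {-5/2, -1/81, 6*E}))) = ProductSet(Interval.Lopen(-2/75, 8/67), Interval.Lopen(7/95, 6*E))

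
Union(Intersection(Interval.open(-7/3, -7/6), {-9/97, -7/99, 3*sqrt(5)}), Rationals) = Rationals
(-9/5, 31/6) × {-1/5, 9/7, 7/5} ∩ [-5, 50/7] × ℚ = (-9/5, 31/6) × {-1/5, 9/7, 7/5}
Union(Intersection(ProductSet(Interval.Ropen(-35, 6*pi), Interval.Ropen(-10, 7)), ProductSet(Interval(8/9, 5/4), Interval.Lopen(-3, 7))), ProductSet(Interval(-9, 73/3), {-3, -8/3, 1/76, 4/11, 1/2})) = Union(ProductSet(Interval(-9, 73/3), {-3, -8/3, 1/76, 4/11, 1/2}), ProductSet(Interval(8/9, 5/4), Interval.open(-3, 7)))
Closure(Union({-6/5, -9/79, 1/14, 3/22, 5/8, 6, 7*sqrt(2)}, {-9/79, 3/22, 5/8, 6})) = {-6/5, -9/79, 1/14, 3/22, 5/8, 6, 7*sqrt(2)}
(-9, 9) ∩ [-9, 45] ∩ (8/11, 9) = (8/11, 9)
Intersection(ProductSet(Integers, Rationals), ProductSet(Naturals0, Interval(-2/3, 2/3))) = ProductSet(Naturals0, Intersection(Interval(-2/3, 2/3), Rationals))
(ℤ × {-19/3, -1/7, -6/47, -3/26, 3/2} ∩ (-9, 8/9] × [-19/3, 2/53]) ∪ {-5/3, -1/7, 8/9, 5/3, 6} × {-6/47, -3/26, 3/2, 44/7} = ({-8, -7, …, 0} × {-19/3, -1/7, -6/47, -3/26}) ∪ ({-5/3, -1/7, 8/9, 5/3, 6} × {-6/47, -3/26, 3/2, 44/7})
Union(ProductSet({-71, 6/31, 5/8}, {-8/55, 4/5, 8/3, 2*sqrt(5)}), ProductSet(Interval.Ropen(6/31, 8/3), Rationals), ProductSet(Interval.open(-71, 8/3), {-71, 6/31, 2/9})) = Union(ProductSet({-71, 6/31, 5/8}, {-8/55, 4/5, 8/3, 2*sqrt(5)}), ProductSet(Interval.open(-71, 8/3), {-71, 6/31, 2/9}), ProductSet(Interval.Ropen(6/31, 8/3), Rationals))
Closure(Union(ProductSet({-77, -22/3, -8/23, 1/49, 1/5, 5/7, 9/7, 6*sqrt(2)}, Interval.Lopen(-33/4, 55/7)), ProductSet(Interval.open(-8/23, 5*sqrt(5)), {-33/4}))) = Union(ProductSet({-77, -22/3, -8/23, 1/49, 1/5, 5/7, 9/7, 6*sqrt(2)}, Interval(-33/4, 55/7)), ProductSet(Interval(-8/23, 5*sqrt(5)), {-33/4}))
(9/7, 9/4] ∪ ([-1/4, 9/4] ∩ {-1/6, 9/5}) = {-1/6} ∪ (9/7, 9/4]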